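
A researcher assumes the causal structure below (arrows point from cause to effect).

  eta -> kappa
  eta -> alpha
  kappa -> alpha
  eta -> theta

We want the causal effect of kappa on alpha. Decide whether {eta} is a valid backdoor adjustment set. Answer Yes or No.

Backdoor paths from kappa to alpha (paths whose first edge points into kappa):
  P1: kappa <- eta -> alpha
Condition 1 (no descendant of kappa in the set): holds — descendants of kappa are {alpha}; none are in {eta}.
Condition 2 (every backdoor path blocked by {eta}):
  P1: blocked at fork node eta ∈ conditioning set.
{eta} satisfies the backdoor criterion.

Yes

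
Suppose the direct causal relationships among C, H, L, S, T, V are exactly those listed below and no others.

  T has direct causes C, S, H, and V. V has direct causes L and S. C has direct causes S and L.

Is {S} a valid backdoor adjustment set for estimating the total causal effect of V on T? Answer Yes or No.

No

Backdoor paths from V to T (paths whose first edge points into V):
  P1: V <- L -> C <- S -> T
  P2: V <- L -> C -> T
  P3: V <- S -> C -> T
  P4: V <- S -> T
Condition 1 (no descendant of V in the set): holds — descendants of V are {T}; none are in {S}.
Condition 2 (every backdoor path blocked by {S}):
  P1: blocked at collider C (neither it nor any descendant is in the conditioning set).
  P2: open — no interior node is in the conditioning set.
  P3: blocked at fork node S ∈ conditioning set.
  P4: blocked at fork node S ∈ conditioning set.
{S} does not satisfy the backdoor criterion.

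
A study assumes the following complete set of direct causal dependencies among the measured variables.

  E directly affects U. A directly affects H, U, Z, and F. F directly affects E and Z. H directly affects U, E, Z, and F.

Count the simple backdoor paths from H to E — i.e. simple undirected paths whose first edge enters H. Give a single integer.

A backdoor path from H to E is any simple undirected path whose first edge points into H (i.e. leaves H via a parent).
Parents of H: {A}.
Enumerating:
  P1: H <- A -> F -> E
  P2: H <- A -> U <- E
  P3: H <- A -> Z <- F -> E
That exhausts the simple backdoor paths. Count: 3.

3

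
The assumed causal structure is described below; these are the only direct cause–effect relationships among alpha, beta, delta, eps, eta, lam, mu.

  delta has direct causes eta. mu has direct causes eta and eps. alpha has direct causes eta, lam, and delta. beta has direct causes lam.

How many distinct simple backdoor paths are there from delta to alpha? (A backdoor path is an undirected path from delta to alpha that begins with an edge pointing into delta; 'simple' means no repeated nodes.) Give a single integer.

A backdoor path from delta to alpha is any simple undirected path whose first edge points into delta (i.e. leaves delta via a parent).
Parents of delta: {eta}.
Enumerating:
  P1: delta <- eta -> alpha
That exhausts the simple backdoor paths. Count: 1.

1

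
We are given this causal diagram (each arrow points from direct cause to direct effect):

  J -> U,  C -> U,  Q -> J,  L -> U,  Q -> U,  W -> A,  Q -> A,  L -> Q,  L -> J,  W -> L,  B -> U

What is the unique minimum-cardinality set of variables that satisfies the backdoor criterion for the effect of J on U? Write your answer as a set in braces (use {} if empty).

Variables eligible for adjustment (non-descendants of J, excluding J and U): {A, B, C, L, Q, W}.
Backdoor paths from J to U:
  P1: J <- L <- W -> A <- Q -> U
  P2: J <- L -> Q -> U
  P3: J <- L -> U
  P4: J <- Q <- L -> U
  P5: J <- Q -> A <- W -> L -> U
  P6: J <- Q -> U
The empty set is not sufficient: P2 (J <- L -> Q -> U) has no collider blocking it and no conditioned non-collider, so it is open.
Try {L, Q}:
  P1: blocked at chain node L ∈ conditioning set.
  P2: blocked at fork node L ∈ conditioning set.
  P3: blocked at fork node L ∈ conditioning set.
  P4: blocked at chain node Q ∈ conditioning set.
  P5: blocked at fork node Q ∈ conditioning set.
  P6: blocked at fork node Q ∈ conditioning set.
{L, Q} contains no descendant of J and blocks every backdoor path.
Every element of {L, Q} is needed (dropping L leaves P3 open; dropping Q leaves P6 open), so no proper subset is valid.
Among all size-2 subsets of the eligible variables, only {L, Q} blocks every backdoor path, so it is the unique smallest valid adjustment set.

{L, Q}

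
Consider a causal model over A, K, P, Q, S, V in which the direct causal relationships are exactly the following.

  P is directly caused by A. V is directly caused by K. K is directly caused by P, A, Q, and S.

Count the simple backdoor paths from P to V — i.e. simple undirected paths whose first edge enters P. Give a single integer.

1

A backdoor path from P to V is any simple undirected path whose first edge points into P (i.e. leaves P via a parent).
Parents of P: {A}.
Enumerating:
  P1: P <- A -> K -> V
That exhausts the simple backdoor paths. Count: 1.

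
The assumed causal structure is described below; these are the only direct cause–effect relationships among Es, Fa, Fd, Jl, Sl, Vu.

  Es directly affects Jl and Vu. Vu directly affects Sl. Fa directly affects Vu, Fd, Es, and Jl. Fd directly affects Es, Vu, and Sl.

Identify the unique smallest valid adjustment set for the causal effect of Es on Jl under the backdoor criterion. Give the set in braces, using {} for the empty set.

{Fa}

Variables eligible for adjustment (non-descendants of Es, excluding Es and Jl): {Fa, Fd}.
Backdoor paths from Es to Jl:
  P1: Es <- Fa -> Jl
  P2: Es <- Fd <- Fa -> Jl
  P3: Es <- Fd -> Vu <- Fa -> Jl
  P4: Es <- Fd -> Sl <- Vu <- Fa -> Jl
The empty set is not sufficient: P1 (Es <- Fa -> Jl) has no collider blocking it and no conditioned non-collider, so it is open.
Try {Fa}:
  P1: blocked at fork node Fa ∈ conditioning set.
  P2: blocked at fork node Fa ∈ conditioning set.
  P3: blocked at collider Vu (neither it nor any descendant is in the conditioning set).
  P4: blocked at collider Sl (neither it nor any descendant is in the conditioning set).
{Fa} contains no descendant of Es and blocks every backdoor path.
No other singleton works — e.g. {Fd} leaves P1 open — so {Fa} is the unique smallest valid adjustment set.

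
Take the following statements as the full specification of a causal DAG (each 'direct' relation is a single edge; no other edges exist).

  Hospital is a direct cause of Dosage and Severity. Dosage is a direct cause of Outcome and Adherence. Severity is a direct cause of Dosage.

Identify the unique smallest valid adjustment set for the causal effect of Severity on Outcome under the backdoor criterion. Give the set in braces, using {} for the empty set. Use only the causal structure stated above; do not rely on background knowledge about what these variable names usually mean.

{Hospital}

Variables eligible for adjustment (non-descendants of Severity, excluding Severity and Outcome): {Hospital}.
Backdoor paths from Severity to Outcome:
  P1: Severity <- Hospital -> Dosage -> Outcome
The empty set is not sufficient: P1 (Severity <- Hospital -> Dosage -> Outcome) has no collider blocking it and no conditioned non-collider, so it is open.
Try {Hospital}:
  P1: blocked at fork node Hospital ∈ conditioning set.
{Hospital} contains no descendant of Severity and blocks every backdoor path.
{Hospital} is the unique smallest valid adjustment set.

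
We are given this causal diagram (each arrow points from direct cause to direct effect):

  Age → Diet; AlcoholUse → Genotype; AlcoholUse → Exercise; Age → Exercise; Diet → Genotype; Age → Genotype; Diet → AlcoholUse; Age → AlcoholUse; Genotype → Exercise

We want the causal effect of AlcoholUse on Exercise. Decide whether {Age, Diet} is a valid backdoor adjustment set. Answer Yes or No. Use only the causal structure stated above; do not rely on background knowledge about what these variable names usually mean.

Backdoor paths from AlcoholUse to Exercise (paths whose first edge points into AlcoholUse):
  P1: AlcoholUse <- Age -> Diet -> Genotype -> Exercise
  P2: AlcoholUse <- Age -> Genotype -> Exercise
  P3: AlcoholUse <- Age -> Exercise
  P4: AlcoholUse <- Diet <- Age -> Genotype -> Exercise
  P5: AlcoholUse <- Diet <- Age -> Exercise
  P6: AlcoholUse <- Diet -> Genotype <- Age -> Exercise
  P7: AlcoholUse <- Diet -> Genotype -> Exercise
Condition 1 (no descendant of AlcoholUse in the set): holds — descendants of AlcoholUse are {Exercise, Genotype}; none are in {Age, Diet}.
Condition 2 (every backdoor path blocked by {Age, Diet}):
  P1: blocked at fork node Age ∈ conditioning set.
  P2: blocked at fork node Age ∈ conditioning set.
  P3: blocked at fork node Age ∈ conditioning set.
  P4: blocked at chain node Diet ∈ conditioning set.
  P5: blocked at chain node Diet ∈ conditioning set.
  P6: blocked at fork node Diet ∈ conditioning set.
  P7: blocked at fork node Diet ∈ conditioning set.
{Age, Diet} satisfies the backdoor criterion.

Yes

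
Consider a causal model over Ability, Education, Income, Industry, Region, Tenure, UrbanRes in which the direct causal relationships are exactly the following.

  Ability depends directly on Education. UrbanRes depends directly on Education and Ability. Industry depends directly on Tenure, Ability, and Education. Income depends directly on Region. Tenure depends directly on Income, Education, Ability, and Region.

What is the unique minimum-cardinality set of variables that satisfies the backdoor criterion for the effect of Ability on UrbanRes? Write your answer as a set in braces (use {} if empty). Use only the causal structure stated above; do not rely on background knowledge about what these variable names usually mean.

Variables eligible for adjustment (non-descendants of Ability, excluding Ability and UrbanRes): {Education, Income, Region}.
Backdoor paths from Ability to UrbanRes:
  P1: Ability <- Education -> UrbanRes
The empty set is not sufficient: P1 (Ability <- Education -> UrbanRes) has no collider blocking it and no conditioned non-collider, so it is open.
Try {Education}:
  P1: blocked at fork node Education ∈ conditioning set.
{Education} contains no descendant of Ability and blocks every backdoor path.
No other singleton works — e.g. {Region} leaves P1 open — so {Education} is the unique smallest valid adjustment set.

{Education}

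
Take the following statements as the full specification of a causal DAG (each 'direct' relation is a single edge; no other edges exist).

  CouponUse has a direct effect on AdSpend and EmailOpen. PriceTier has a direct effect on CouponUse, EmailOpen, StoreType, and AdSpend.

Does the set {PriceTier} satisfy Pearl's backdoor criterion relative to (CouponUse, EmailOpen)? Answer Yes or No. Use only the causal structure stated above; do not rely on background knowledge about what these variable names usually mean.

Backdoor paths from CouponUse to EmailOpen (paths whose first edge points into CouponUse):
  P1: CouponUse <- PriceTier -> EmailOpen
Condition 1 (no descendant of CouponUse in the set): holds — descendants of CouponUse are {AdSpend, EmailOpen}; none are in {PriceTier}.
Condition 2 (every backdoor path blocked by {PriceTier}):
  P1: blocked at fork node PriceTier ∈ conditioning set.
{PriceTier} satisfies the backdoor criterion.

Yes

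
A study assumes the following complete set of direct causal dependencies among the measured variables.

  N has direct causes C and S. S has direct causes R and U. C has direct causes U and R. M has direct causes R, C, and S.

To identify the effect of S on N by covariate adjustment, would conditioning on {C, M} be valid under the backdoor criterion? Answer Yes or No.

Backdoor paths from S to N (paths whose first edge points into S):
  P1: S <- R -> C -> N
  P2: S <- R -> M <- C -> N
  P3: S <- U -> C -> N
Condition 1 (no descendant of S in the set): FAILS — M is a descendant of S.
Condition 2 (every backdoor path blocked by {C, M}):
  P1: blocked at chain node C ∈ conditioning set.
  P2: blocked at fork node C ∈ conditioning set.
  P3: blocked at chain node C ∈ conditioning set.
{C, M} does not satisfy the backdoor criterion.

No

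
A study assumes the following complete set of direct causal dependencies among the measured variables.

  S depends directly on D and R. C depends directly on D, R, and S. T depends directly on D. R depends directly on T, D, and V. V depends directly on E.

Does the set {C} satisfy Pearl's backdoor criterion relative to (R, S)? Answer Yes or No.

No

Backdoor paths from R to S (paths whose first edge points into R):
  P1: R <- D -> S
  P2: R <- D -> C <- S
  P3: R <- T <- D -> S
  P4: R <- T <- D -> C <- S
Condition 1 (no descendant of R in the set): FAILS — C is a descendant of R.
Condition 2 (every backdoor path blocked by {C}):
  P1: open — no interior node is in the conditioning set.
  P2: open — collider(s) C are conditioned on (or have a conditioned descendant) and no non-collider on the path is in the set.
  P3: open — no interior node is in the conditioning set.
  P4: open — collider(s) C are conditioned on (or have a conditioned descendant) and no non-collider on the path is in the set.
{C} does not satisfy the backdoor criterion.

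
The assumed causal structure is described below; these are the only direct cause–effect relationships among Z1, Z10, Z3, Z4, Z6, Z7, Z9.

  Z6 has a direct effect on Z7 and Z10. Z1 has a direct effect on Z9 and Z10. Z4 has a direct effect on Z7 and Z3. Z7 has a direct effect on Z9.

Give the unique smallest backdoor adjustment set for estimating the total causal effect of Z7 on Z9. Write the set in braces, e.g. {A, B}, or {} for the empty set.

Variables eligible for adjustment (non-descendants of Z7, excluding Z7 and Z9): {Z1, Z10, Z3, Z4, Z6}.
Backdoor paths from Z7 to Z9:
  P1: Z7 <- Z6 -> Z10 <- Z1 -> Z9
Each backdoor path contains an unconditioned collider, so every path is already blocked with the empty conditioning set:
  P1: blocked at collider Z10 (neither it nor any descendant is in the conditioning set).
The empty set is therefore the unique smallest valid set.

{}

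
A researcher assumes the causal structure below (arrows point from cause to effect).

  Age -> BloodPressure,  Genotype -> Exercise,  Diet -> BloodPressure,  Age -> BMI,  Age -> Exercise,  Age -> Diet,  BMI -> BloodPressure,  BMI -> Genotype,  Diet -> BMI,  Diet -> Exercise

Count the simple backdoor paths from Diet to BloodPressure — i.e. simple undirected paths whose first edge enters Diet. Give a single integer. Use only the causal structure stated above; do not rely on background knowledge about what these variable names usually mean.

A backdoor path from Diet to BloodPressure is any simple undirected path whose first edge points into Diet (i.e. leaves Diet via a parent).
Parents of Diet: {Age}.
Enumerating:
  P1: Diet <- Age -> BMI -> BloodPressure
  P2: Diet <- Age -> BloodPressure
  P3: Diet <- Age -> Exercise <- Genotype <- BMI -> BloodPressure
That exhausts the simple backdoor paths. Count: 3.

3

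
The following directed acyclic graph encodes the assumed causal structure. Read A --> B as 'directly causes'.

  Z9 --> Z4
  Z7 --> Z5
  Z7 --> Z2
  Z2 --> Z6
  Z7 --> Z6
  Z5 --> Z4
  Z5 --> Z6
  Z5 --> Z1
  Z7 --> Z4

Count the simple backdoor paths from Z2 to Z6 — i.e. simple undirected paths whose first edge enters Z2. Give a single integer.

3

A backdoor path from Z2 to Z6 is any simple undirected path whose first edge points into Z2 (i.e. leaves Z2 via a parent).
Parents of Z2: {Z7}.
Enumerating:
  P1: Z2 <- Z7 -> Z5 -> Z6
  P2: Z2 <- Z7 -> Z4 <- Z5 -> Z6
  P3: Z2 <- Z7 -> Z6
That exhausts the simple backdoor paths. Count: 3.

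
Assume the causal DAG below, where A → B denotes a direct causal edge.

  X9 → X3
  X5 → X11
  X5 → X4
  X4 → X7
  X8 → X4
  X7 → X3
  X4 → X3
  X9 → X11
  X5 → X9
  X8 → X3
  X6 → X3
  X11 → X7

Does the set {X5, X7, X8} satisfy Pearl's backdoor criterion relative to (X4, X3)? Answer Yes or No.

Backdoor paths from X4 to X3 (paths whose first edge points into X4):
  P1: X4 <- X8 -> X3
  P2: X4 <- X5 -> X9 -> X11 -> X7 -> X3
  P3: X4 <- X5 -> X9 -> X3
  P4: X4 <- X5 -> X11 <- X9 -> X3
  P5: X4 <- X5 -> X11 -> X7 -> X3
Condition 1 (no descendant of X4 in the set): FAILS — X7 is a descendant of X4.
Condition 2 (every backdoor path blocked by {X5, X7, X8}):
  P1: blocked at fork node X8 ∈ conditioning set.
  P2: blocked at fork node X5 ∈ conditioning set.
  P3: blocked at fork node X5 ∈ conditioning set.
  P4: blocked at fork node X5 ∈ conditioning set.
  P5: blocked at fork node X5 ∈ conditioning set.
{X5, X7, X8} does not satisfy the backdoor criterion.

No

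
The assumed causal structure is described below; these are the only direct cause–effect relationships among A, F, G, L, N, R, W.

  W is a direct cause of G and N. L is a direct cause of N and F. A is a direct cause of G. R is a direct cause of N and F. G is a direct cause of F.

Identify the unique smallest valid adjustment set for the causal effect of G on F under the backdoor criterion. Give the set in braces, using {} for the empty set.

{}

Variables eligible for adjustment (non-descendants of G, excluding G and F): {A, L, N, R, W}.
Backdoor paths from G to F:
  P1: G <- W -> N <- R -> F
  P2: G <- W -> N <- L -> F
Each backdoor path contains an unconditioned collider, so every path is already blocked with the empty conditioning set:
  P1: blocked at collider N (neither it nor any descendant is in the conditioning set).
  P2: blocked at collider N (neither it nor any descendant is in the conditioning set).
The empty set is therefore the unique smallest valid set.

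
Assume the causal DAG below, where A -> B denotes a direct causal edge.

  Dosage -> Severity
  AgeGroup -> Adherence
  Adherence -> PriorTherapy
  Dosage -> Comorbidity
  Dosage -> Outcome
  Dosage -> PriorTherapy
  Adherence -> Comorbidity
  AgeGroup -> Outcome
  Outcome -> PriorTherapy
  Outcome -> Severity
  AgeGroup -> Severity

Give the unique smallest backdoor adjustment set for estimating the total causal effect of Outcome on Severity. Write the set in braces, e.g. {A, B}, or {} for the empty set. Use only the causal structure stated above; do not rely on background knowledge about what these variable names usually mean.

Variables eligible for adjustment (non-descendants of Outcome, excluding Outcome and Severity): {Adherence, AgeGroup, Comorbidity, Dosage}.
Backdoor paths from Outcome to Severity:
  P1: Outcome <- AgeGroup -> Adherence -> Comorbidity <- Dosage -> Severity
  P2: Outcome <- AgeGroup -> Adherence -> PriorTherapy <- Dosage -> Severity
  P3: Outcome <- AgeGroup -> Severity
  P4: Outcome <- Dosage -> Comorbidity <- Adherence <- AgeGroup -> Severity
  P5: Outcome <- Dosage -> Severity
  P6: Outcome <- Dosage -> PriorTherapy <- Adherence <- AgeGroup -> Severity
The empty set is not sufficient: P3 (Outcome <- AgeGroup -> Severity) has no collider blocking it and no conditioned non-collider, so it is open.
Try {AgeGroup, Dosage}:
  P1: blocked at fork node AgeGroup ∈ conditioning set.
  P2: blocked at fork node AgeGroup ∈ conditioning set.
  P3: blocked at fork node AgeGroup ∈ conditioning set.
  P4: blocked at fork node Dosage ∈ conditioning set.
  P5: blocked at fork node Dosage ∈ conditioning set.
  P6: blocked at fork node Dosage ∈ conditioning set.
{AgeGroup, Dosage} contains no descendant of Outcome and blocks every backdoor path.
Every element of {AgeGroup, Dosage} is needed (dropping AgeGroup leaves P3 open; dropping Dosage leaves P5 open), so no proper subset is valid.
Among all size-2 subsets of the eligible variables, only {AgeGroup, Dosage} blocks every backdoor path, so it is the unique smallest valid adjustment set.

{AgeGroup, Dosage}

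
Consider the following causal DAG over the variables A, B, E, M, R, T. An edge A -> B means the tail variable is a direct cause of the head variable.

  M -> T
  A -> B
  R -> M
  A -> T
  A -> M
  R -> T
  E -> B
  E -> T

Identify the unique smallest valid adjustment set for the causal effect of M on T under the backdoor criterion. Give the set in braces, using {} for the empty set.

{A, R}

Variables eligible for adjustment (non-descendants of M, excluding M and T): {A, B, E, R}.
Backdoor paths from M to T:
  P1: M <- R -> T
  P2: M <- A -> B <- E -> T
  P3: M <- A -> T
The empty set is not sufficient: P1 (M <- R -> T) has no collider blocking it and no conditioned non-collider, so it is open.
Try {A, R}:
  P1: blocked at fork node R ∈ conditioning set.
  P2: blocked at fork node A ∈ conditioning set.
  P3: blocked at fork node A ∈ conditioning set.
{A, R} contains no descendant of M and blocks every backdoor path.
Every element of {A, R} is needed (dropping A leaves P3 open; dropping R leaves P1 open), so no proper subset is valid.
Among all size-2 subsets of the eligible variables, only {A, R} blocks every backdoor path, so it is the unique smallest valid adjustment set.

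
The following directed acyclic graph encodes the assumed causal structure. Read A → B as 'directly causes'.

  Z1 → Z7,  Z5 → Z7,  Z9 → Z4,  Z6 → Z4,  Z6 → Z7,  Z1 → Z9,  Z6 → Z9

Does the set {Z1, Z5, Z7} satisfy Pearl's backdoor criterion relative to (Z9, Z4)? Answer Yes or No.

Backdoor paths from Z9 to Z4 (paths whose first edge points into Z9):
  P1: Z9 <- Z1 -> Z7 <- Z6 -> Z4
  P2: Z9 <- Z6 -> Z4
Condition 1 (no descendant of Z9 in the set): holds — descendants of Z9 are {Z4}; none are in {Z1, Z5, Z7}.
Condition 2 (every backdoor path blocked by {Z1, Z5, Z7}):
  P1: blocked at fork node Z1 ∈ conditioning set.
  P2: open — no interior node is in the conditioning set.
{Z1, Z5, Z7} does not satisfy the backdoor criterion.

No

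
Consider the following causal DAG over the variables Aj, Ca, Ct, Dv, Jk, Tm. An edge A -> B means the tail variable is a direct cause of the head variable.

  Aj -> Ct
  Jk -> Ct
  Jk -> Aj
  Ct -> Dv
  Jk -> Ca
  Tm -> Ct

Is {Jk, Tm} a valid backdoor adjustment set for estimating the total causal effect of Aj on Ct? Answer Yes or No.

Yes

Backdoor paths from Aj to Ct (paths whose first edge points into Aj):
  P1: Aj <- Jk -> Ct
Condition 1 (no descendant of Aj in the set): holds — descendants of Aj are {Ct, Dv}; none are in {Jk, Tm}.
Condition 2 (every backdoor path blocked by {Jk, Tm}):
  P1: blocked at fork node Jk ∈ conditioning set.
{Jk, Tm} satisfies the backdoor criterion.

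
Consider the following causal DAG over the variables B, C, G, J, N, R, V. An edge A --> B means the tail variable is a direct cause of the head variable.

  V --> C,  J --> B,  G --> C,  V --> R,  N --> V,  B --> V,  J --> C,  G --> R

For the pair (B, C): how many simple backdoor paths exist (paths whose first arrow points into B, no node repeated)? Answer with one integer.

1

A backdoor path from B to C is any simple undirected path whose first edge points into B (i.e. leaves B via a parent).
Parents of B: {J}.
Enumerating:
  P1: B <- J -> C
That exhausts the simple backdoor paths. Count: 1.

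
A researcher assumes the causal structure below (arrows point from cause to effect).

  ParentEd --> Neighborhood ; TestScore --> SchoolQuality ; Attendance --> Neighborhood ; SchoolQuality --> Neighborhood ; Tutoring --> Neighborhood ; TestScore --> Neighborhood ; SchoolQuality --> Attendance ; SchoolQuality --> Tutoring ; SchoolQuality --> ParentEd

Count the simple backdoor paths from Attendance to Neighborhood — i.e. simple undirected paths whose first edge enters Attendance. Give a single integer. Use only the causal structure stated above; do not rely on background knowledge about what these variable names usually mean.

4

A backdoor path from Attendance to Neighborhood is any simple undirected path whose first edge points into Attendance (i.e. leaves Attendance via a parent).
Parents of Attendance: {SchoolQuality}.
Enumerating:
  P1: Attendance <- SchoolQuality <- TestScore -> Neighborhood
  P2: Attendance <- SchoolQuality -> Tutoring -> Neighborhood
  P3: Attendance <- SchoolQuality -> ParentEd -> Neighborhood
  P4: Attendance <- SchoolQuality -> Neighborhood
That exhausts the simple backdoor paths. Count: 4.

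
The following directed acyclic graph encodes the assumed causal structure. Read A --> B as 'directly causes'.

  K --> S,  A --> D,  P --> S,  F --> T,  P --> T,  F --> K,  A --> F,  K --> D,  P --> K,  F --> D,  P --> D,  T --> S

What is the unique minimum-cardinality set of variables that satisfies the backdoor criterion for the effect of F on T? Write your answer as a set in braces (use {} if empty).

Variables eligible for adjustment (non-descendants of F, excluding F and T): {A, P}.
Backdoor paths from F to T:
  P1: F <- A -> D <- P -> K -> S <- T
  P2: F <- A -> D <- P -> T
  P3: F <- A -> D <- P -> S <- T
  P4: F <- A -> D <- K <- P -> T
  P5: F <- A -> D <- K <- P -> S <- T
  P6: F <- A -> D <- K -> S <- P -> T
  P7: F <- A -> D <- K -> S <- T
Each backdoor path contains an unconditioned collider, so every path is already blocked with the empty conditioning set:
  P1: blocked at collider D (neither it nor any descendant is in the conditioning set).
  P2: blocked at collider D (neither it nor any descendant is in the conditioning set).
  P3: blocked at collider D (neither it nor any descendant is in the conditioning set).
  P4: blocked at collider D (neither it nor any descendant is in the conditioning set).
  P5: blocked at collider D (neither it nor any descendant is in the conditioning set).
  P6: blocked at collider D (neither it nor any descendant is in the conditioning set).
  P7: blocked at collider D (neither it nor any descendant is in the conditioning set).
The empty set is therefore the unique smallest valid set.

{}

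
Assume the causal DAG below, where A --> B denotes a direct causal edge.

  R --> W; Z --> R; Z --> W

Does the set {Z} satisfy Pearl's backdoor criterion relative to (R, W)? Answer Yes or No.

Backdoor paths from R to W (paths whose first edge points into R):
  P1: R <- Z -> W
Condition 1 (no descendant of R in the set): holds — descendants of R are {W}; none are in {Z}.
Condition 2 (every backdoor path blocked by {Z}):
  P1: blocked at fork node Z ∈ conditioning set.
{Z} satisfies the backdoor criterion.

Yes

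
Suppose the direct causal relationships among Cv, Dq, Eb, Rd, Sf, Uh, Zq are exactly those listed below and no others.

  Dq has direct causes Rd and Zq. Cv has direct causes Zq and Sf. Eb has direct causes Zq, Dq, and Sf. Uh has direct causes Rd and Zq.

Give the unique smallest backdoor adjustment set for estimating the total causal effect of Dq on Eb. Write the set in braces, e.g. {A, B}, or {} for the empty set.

{Zq}

Variables eligible for adjustment (non-descendants of Dq, excluding Dq and Eb): {Cv, Rd, Sf, Uh, Zq}.
Backdoor paths from Dq to Eb:
  P1: Dq <- Zq -> Cv <- Sf -> Eb
  P2: Dq <- Zq -> Eb
  P3: Dq <- Rd -> Uh <- Zq -> Cv <- Sf -> Eb
  P4: Dq <- Rd -> Uh <- Zq -> Eb
The empty set is not sufficient: P2 (Dq <- Zq -> Eb) has no collider blocking it and no conditioned non-collider, so it is open.
Try {Zq}:
  P1: blocked at fork node Zq ∈ conditioning set.
  P2: blocked at fork node Zq ∈ conditioning set.
  P3: blocked at collider Uh (neither it nor any descendant is in the conditioning set).
  P4: blocked at collider Uh (neither it nor any descendant is in the conditioning set).
{Zq} contains no descendant of Dq and blocks every backdoor path.
No other singleton works — e.g. {Sf} leaves P2 open — so {Zq} is the unique smallest valid adjustment set.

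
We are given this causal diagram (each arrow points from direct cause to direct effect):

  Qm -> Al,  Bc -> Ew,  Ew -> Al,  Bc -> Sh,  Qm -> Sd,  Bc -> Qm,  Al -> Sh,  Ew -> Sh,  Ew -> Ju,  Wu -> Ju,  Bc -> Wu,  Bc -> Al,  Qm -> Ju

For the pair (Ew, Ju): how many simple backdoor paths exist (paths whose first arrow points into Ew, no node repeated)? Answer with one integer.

4

A backdoor path from Ew to Ju is any simple undirected path whose first edge points into Ew (i.e. leaves Ew via a parent).
Parents of Ew: {Bc}.
Enumerating:
  P1: Ew <- Bc -> Wu -> Ju
  P2: Ew <- Bc -> Qm -> Ju
  P3: Ew <- Bc -> Al <- Qm -> Ju
  P4: Ew <- Bc -> Sh <- Al <- Qm -> Ju
That exhausts the simple backdoor paths. Count: 4.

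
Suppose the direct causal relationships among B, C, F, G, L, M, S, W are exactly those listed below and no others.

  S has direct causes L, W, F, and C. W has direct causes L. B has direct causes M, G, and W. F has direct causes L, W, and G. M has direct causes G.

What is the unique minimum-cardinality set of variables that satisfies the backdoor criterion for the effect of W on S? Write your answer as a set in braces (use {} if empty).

{L}

Variables eligible for adjustment (non-descendants of W, excluding W and S): {C, G, L, M}.
Backdoor paths from W to S:
  P1: W <- L -> F -> S
  P2: W <- L -> S
The empty set is not sufficient: P1 (W <- L -> F -> S) has no collider blocking it and no conditioned non-collider, so it is open.
Try {L}:
  P1: blocked at fork node L ∈ conditioning set.
  P2: blocked at fork node L ∈ conditioning set.
{L} contains no descendant of W and blocks every backdoor path.
No other singleton works — e.g. {G} leaves P1 open — so {L} is the unique smallest valid adjustment set.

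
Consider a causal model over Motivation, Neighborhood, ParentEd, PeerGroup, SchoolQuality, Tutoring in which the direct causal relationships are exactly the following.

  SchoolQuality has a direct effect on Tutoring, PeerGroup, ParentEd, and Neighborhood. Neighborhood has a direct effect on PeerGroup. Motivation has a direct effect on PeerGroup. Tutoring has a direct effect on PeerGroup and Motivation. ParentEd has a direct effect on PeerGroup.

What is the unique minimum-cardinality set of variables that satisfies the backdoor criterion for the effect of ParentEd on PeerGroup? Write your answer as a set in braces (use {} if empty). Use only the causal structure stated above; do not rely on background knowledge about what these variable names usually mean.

{SchoolQuality}

Variables eligible for adjustment (non-descendants of ParentEd, excluding ParentEd and PeerGroup): {Motivation, Neighborhood, SchoolQuality, Tutoring}.
Backdoor paths from ParentEd to PeerGroup:
  P1: ParentEd <- SchoolQuality -> Tutoring -> Motivation -> PeerGroup
  P2: ParentEd <- SchoolQuality -> Tutoring -> PeerGroup
  P3: ParentEd <- SchoolQuality -> Neighborhood -> PeerGroup
  P4: ParentEd <- SchoolQuality -> PeerGroup
The empty set is not sufficient: P1 (ParentEd <- SchoolQuality -> Tutoring -> Motivation -> PeerGroup) has no collider blocking it and no conditioned non-collider, so it is open.
Try {SchoolQuality}:
  P1: blocked at fork node SchoolQuality ∈ conditioning set.
  P2: blocked at fork node SchoolQuality ∈ conditioning set.
  P3: blocked at fork node SchoolQuality ∈ conditioning set.
  P4: blocked at fork node SchoolQuality ∈ conditioning set.
{SchoolQuality} contains no descendant of ParentEd and blocks every backdoor path.
No other singleton works — e.g. {Tutoring} leaves P3 open — so {SchoolQuality} is the unique smallest valid adjustment set.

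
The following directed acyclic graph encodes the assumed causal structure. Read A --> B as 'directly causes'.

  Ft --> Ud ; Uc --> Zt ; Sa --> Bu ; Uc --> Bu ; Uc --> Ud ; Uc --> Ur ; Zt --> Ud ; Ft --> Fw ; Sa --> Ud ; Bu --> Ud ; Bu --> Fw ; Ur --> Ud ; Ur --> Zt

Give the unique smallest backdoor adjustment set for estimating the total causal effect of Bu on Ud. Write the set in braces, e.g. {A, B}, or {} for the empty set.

{Sa, Uc}

Variables eligible for adjustment (non-descendants of Bu, excluding Bu and Ud): {Ft, Sa, Uc, Ur, Zt}.
Backdoor paths from Bu to Ud:
  P1: Bu <- Uc -> Ur -> Zt -> Ud
  P2: Bu <- Uc -> Ur -> Ud
  P3: Bu <- Uc -> Zt <- Ur -> Ud
  P4: Bu <- Uc -> Zt -> Ud
  P5: Bu <- Uc -> Ud
  P6: Bu <- Sa -> Ud
The empty set is not sufficient: P1 (Bu <- Uc -> Ur -> Zt -> Ud) has no collider blocking it and no conditioned non-collider, so it is open.
Try {Sa, Uc}:
  P1: blocked at fork node Uc ∈ conditioning set.
  P2: blocked at fork node Uc ∈ conditioning set.
  P3: blocked at fork node Uc ∈ conditioning set.
  P4: blocked at fork node Uc ∈ conditioning set.
  P5: blocked at fork node Uc ∈ conditioning set.
  P6: blocked at fork node Sa ∈ conditioning set.
{Sa, Uc} contains no descendant of Bu and blocks every backdoor path.
Every element of {Sa, Uc} is needed (dropping Sa leaves P6 open; dropping Uc leaves P1 open), so no proper subset is valid.
Among all size-2 subsets of the eligible variables, only {Sa, Uc} blocks every backdoor path, so it is the unique smallest valid adjustment set.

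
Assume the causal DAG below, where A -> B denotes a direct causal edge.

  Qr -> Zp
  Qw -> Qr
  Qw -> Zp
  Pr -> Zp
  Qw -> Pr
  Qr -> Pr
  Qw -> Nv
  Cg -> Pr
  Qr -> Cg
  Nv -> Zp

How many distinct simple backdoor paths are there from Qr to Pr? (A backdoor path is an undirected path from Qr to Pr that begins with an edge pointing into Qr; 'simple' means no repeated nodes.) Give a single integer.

A backdoor path from Qr to Pr is any simple undirected path whose first edge points into Qr (i.e. leaves Qr via a parent).
Parents of Qr: {Qw}.
Enumerating:
  P1: Qr <- Qw -> Nv -> Zp <- Pr
  P2: Qr <- Qw -> Pr
  P3: Qr <- Qw -> Zp <- Pr
That exhausts the simple backdoor paths. Count: 3.

3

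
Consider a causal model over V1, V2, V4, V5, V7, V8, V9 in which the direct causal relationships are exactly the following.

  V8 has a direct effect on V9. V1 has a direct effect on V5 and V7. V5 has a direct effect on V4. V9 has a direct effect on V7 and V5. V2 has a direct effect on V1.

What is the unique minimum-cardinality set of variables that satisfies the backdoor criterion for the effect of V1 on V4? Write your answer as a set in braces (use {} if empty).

{}

Variables eligible for adjustment (non-descendants of V1, excluding V1 and V4): {V2, V8, V9}.
Backdoor paths from V1 to V4:
  (none)
With no backdoor paths the empty set already satisfies the criterion, and it is trivially minimal.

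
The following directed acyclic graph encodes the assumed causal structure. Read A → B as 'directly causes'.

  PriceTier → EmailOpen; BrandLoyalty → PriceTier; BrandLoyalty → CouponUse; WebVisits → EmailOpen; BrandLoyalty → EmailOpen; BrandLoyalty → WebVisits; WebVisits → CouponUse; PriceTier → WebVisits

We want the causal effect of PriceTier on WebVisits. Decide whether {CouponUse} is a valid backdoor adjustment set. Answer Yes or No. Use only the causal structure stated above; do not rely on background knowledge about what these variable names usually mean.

No

Backdoor paths from PriceTier to WebVisits (paths whose first edge points into PriceTier):
  P1: PriceTier <- BrandLoyalty -> WebVisits
  P2: PriceTier <- BrandLoyalty -> CouponUse <- WebVisits
  P3: PriceTier <- BrandLoyalty -> EmailOpen <- WebVisits
Condition 1 (no descendant of PriceTier in the set): FAILS — CouponUse is a descendant of PriceTier.
Condition 2 (every backdoor path blocked by {CouponUse}):
  P1: open — no interior node is in the conditioning set.
  P2: open — collider(s) CouponUse are conditioned on (or have a conditioned descendant) and no non-collider on the path is in the set.
  P3: blocked at collider EmailOpen (neither it nor any descendant is in the conditioning set).
{CouponUse} does not satisfy the backdoor criterion.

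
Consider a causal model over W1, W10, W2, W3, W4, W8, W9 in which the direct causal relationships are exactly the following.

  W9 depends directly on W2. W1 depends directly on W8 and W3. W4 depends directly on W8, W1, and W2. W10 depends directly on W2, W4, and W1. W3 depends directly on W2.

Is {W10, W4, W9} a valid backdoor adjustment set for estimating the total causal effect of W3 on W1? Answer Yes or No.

No

Backdoor paths from W3 to W1 (paths whose first edge points into W3):
  P1: W3 <- W2 -> W4 <- W8 -> W1
  P2: W3 <- W2 -> W4 <- W1
  P3: W3 <- W2 -> W4 -> W10 <- W1
  P4: W3 <- W2 -> W10 <- W1
  P5: W3 <- W2 -> W10 <- W4 <- W8 -> W1
  P6: W3 <- W2 -> W10 <- W4 <- W1
Condition 1 (no descendant of W3 in the set): FAILS — W10 and W4 are descendants of W3.
Condition 2 (every backdoor path blocked by {W10, W4, W9}):
  P1: open — collider(s) W4 are conditioned on (or have a conditioned descendant) and no non-collider on the path is in the set.
  P2: open — collider(s) W4 are conditioned on (or have a conditioned descendant) and no non-collider on the path is in the set.
  P3: blocked at chain node W4 ∈ conditioning set.
  P4: open — collider(s) W10 are conditioned on (or have a conditioned descendant) and no non-collider on the path is in the set.
  P5: blocked at chain node W4 ∈ conditioning set.
  P6: blocked at chain node W4 ∈ conditioning set.
{W10, W4, W9} does not satisfy the backdoor criterion.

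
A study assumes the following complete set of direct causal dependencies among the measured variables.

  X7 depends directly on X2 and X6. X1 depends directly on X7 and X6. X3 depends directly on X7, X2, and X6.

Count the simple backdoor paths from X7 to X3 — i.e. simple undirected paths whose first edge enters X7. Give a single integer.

2

A backdoor path from X7 to X3 is any simple undirected path whose first edge points into X7 (i.e. leaves X7 via a parent).
Parents of X7: {X2, X6}.
Enumerating:
  P1: X7 <- X6 -> X3
  P2: X7 <- X2 -> X3
That exhausts the simple backdoor paths. Count: 2.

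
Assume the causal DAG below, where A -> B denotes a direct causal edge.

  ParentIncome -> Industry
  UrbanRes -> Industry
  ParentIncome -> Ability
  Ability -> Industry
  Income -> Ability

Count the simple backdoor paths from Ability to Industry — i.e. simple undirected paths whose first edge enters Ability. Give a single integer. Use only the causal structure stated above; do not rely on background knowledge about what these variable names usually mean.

A backdoor path from Ability to Industry is any simple undirected path whose first edge points into Ability (i.e. leaves Ability via a parent).
Parents of Ability: {Income, ParentIncome}.
Enumerating:
  P1: Ability <- ParentIncome -> Industry
That exhausts the simple backdoor paths. Count: 1.

1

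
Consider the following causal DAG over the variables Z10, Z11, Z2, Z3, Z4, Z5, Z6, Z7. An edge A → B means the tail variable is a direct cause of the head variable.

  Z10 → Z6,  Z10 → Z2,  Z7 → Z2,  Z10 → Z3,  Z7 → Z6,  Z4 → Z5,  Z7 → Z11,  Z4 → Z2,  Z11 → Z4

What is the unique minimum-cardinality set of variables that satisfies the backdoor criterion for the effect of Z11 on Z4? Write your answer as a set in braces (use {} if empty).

Variables eligible for adjustment (non-descendants of Z11, excluding Z11 and Z4): {Z10, Z3, Z6, Z7}.
Backdoor paths from Z11 to Z4:
  P1: Z11 <- Z7 -> Z6 <- Z10 -> Z2 <- Z4
  P2: Z11 <- Z7 -> Z2 <- Z4
Each backdoor path contains an unconditioned collider, so every path is already blocked with the empty conditioning set:
  P1: blocked at collider Z6 (neither it nor any descendant is in the conditioning set).
  P2: blocked at collider Z2 (neither it nor any descendant is in the conditioning set).
The empty set is therefore the unique smallest valid set.

{}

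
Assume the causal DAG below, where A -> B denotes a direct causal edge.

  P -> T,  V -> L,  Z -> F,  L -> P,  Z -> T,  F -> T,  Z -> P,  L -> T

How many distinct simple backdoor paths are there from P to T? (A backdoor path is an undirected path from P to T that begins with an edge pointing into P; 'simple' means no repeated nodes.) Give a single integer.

A backdoor path from P to T is any simple undirected path whose first edge points into P (i.e. leaves P via a parent).
Parents of P: {L, Z}.
Enumerating:
  P1: P <- Z -> F -> T
  P2: P <- Z -> T
  P3: P <- L -> T
That exhausts the simple backdoor paths. Count: 3.

3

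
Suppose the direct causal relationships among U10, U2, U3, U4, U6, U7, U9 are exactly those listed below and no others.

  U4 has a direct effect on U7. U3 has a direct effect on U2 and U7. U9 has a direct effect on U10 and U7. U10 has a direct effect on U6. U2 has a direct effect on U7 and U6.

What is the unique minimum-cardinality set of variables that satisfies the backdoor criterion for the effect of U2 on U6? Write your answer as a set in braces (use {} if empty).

Variables eligible for adjustment (non-descendants of U2, excluding U2 and U6): {U10, U3, U4, U9}.
Backdoor paths from U2 to U6:
  P1: U2 <- U3 -> U7 <- U9 -> U10 -> U6
Each backdoor path contains an unconditioned collider, so every path is already blocked with the empty conditioning set:
  P1: blocked at collider U7 (neither it nor any descendant is in the conditioning set).
The empty set is therefore the unique smallest valid set.

{}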